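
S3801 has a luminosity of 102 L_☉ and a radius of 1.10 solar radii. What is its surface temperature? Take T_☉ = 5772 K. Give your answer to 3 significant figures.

T/T_☉ = (L/L_☉)^(1/4) / (R/R_☉)^(1/2)
T = 5772 × (102)^(1/4) / √(1.10) = 5772 × 3.178 / 1.049 = 1.749×10^4 K.

1.75×10^4 K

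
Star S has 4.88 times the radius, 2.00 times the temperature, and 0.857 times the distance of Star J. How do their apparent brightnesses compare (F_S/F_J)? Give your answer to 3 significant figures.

519

L_S/L_J = (R_S/R_J)²(T_S/T_J)⁴ = (4.88)² × (2.00)⁴ = 381.0.
F_S/F_J = (L_S/L_J)/(d_S/d_J)² = 381.0 / (0.857)² = 518.8.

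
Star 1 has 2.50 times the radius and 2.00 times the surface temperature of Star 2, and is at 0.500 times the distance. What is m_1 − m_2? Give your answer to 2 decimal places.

L_1/L_2 = (2.50)²(2.00)⁴ = 100.0.
F_1/F_2 = (L_1/L_2)/(d_1/d_2)² = 100.0/0.2500 = 400.0.
m_1 − m_2 = −2.5 log₁₀(400.0) = -6.51.

-6.51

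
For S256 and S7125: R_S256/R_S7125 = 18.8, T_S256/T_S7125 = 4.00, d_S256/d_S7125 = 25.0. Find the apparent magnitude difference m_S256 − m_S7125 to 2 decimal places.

L_S256/L_S7125 = (18.8)²(4.00)⁴ = 9.048×10^4.
F_S256/F_S7125 = (L_S256/L_S7125)/(d_S256/d_S7125)² = 9.048×10^4/625.0 = 144.8.
m_S256 − m_S7125 = −2.5 log₁₀(144.8) = -5.40.

-5.40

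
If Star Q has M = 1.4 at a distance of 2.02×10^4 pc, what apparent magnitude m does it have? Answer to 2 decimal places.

17.93

m = M + 5 log₁₀(d/10 pc) = 1.4 + 5 log₁₀(2.02×10^4/10)
  = 1.4 + 5 × 3.305 = 1.4 + 16.53 = 17.93.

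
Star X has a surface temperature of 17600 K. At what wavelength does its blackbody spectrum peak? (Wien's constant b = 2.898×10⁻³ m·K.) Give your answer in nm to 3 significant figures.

165 nm

λ_max = b/T = 2.898×10⁻³ / 17600 = 1.65×10^-7 m = 164.7 nm.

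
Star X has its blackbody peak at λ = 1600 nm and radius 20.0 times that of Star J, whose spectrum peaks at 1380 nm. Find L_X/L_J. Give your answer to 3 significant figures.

221

Wien's law gives T ∝ 1/λ_max, so T_X/T_J = λ_J/λ_X = 1380/1600 = 0.8625.
Then L ∝ R²T⁴ gives L_X/L_J = (20.0)² × (0.8625)⁴ = 400.0 × 0.5534 = 221.4.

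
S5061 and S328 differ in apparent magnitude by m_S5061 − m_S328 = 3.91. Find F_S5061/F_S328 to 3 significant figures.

0.0273

F_S5061/F_S328 = 10^(−(m_S5061 − m_S328)/2.5) = 10^(-3.91/2.5) = 10^-1.564 = 0.02729.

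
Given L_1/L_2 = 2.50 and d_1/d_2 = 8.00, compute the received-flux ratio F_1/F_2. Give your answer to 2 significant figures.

0.039

F = L/(4πd²), so F_1/F_2 = (L_1/L_2) / (d_1/d_2)²
= 2.50 / (8.00)² = 2.50 / 64.00 = 0.03906.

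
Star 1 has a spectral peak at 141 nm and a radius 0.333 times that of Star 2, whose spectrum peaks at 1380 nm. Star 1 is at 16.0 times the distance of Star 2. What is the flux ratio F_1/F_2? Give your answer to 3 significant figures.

Wien's law: T_1/T_2 = λ_2/λ_1 = 1380/141 = 9.787.
L_1/L_2 = (R_1/R_2)²(T_1/T_2)⁴ = (0.333)²(9.787)⁴ = 1017.
F_1/F_2 = (L_1/L_2)/(d_1/d_2)² = 1017/(16.0)² = 3.975.

3.97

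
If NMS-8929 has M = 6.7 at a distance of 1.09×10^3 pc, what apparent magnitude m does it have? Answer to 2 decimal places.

16.89

m = M + 5 log₁₀(d/10 pc) = 6.7 + 5 log₁₀(1.09×10^3/10)
  = 6.7 + 5 × 2.037 = 6.7 + 10.19 = 16.89.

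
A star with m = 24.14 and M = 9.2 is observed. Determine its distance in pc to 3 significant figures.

9.73×10^3 pc

m − M = 5 log₁₀(d/10 pc)
24.14 − (9.2) = 14.94 = 5 log₁₀(d/10)
d = 10 × 10^(14.94/5) = 10 × 10^2.988 = 9727 pc.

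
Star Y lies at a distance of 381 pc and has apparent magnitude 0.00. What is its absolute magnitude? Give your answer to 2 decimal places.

M = m − 5 log₁₀(d/10 pc) = 0.00 − 5 log₁₀(381/10)
  = 0.00 − 5 × 1.581 = 0.00 − 7.90 = -7.90.

-7.90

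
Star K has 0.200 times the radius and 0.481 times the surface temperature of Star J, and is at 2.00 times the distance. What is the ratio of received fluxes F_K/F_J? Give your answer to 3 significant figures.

L_K/L_J = (R_K/R_J)²(T_K/T_J)⁴ = (0.200)² × (0.481)⁴ = 0.002141.
F_K/F_J = (L_K/L_J)/(d_K/d_J)² = 0.002141 / (2.00)² = 5.353×10^-4.

5.35×10^-4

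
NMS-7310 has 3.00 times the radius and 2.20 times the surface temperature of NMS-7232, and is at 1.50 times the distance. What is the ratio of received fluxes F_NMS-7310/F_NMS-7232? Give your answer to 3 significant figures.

L_NMS-7310/L_NMS-7232 = (R_NMS-7310/R_NMS-7232)²(T_NMS-7310/T_NMS-7232)⁴ = (3.00)² × (2.20)⁴ = 210.8.
F_NMS-7310/F_NMS-7232 = (L_NMS-7310/L_NMS-7232)/(d_NMS-7310/d_NMS-7232)² = 210.8 / (1.50)² = 93.70.

93.7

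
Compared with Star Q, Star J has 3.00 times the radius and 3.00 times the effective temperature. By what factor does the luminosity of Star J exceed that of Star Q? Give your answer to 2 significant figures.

From the Stefan–Boltzmann law, L ∝ R²T⁴, so
L_J/L_Q = (R_J/R_Q)² (T_J/T_Q)⁴ = (3.00)² × (3.00)⁴ = 9.000 × 81.00 = 729.0.

7.3×10^2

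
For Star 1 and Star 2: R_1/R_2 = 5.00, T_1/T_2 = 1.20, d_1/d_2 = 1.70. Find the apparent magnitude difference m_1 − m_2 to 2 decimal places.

L_1/L_2 = (5.00)²(1.20)⁴ = 51.84.
F_1/F_2 = (L_1/L_2)/(d_1/d_2)² = 51.84/2.890 = 17.94.
m_1 − m_2 = −2.5 log₁₀(17.94) = -3.13.

-3.13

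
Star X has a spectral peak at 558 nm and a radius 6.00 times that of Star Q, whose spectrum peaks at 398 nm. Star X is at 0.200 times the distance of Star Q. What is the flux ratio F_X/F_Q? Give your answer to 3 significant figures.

233

Wien's law: T_X/T_Q = λ_Q/λ_X = 398/558 = 0.7133.
L_X/L_Q = (R_X/R_Q)²(T_X/T_Q)⁴ = (6.00)²(0.7133)⁴ = 9.317.
F_X/F_Q = (L_X/L_Q)/(d_X/d_Q)² = 9.317/(0.200)² = 232.9.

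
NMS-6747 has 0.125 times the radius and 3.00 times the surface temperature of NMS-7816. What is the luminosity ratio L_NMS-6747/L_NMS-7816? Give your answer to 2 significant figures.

From the Stefan–Boltzmann law, L ∝ R²T⁴, so
L_NMS-6747/L_NMS-7816 = (R_NMS-6747/R_NMS-7816)² (T_NMS-6747/T_NMS-7816)⁴ = (0.125)² × (3.00)⁴ = 0.01562 × 81.00 = 1.266.

1.3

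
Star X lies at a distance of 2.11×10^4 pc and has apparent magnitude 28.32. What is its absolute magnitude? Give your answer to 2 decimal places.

11.70

M = m − 5 log₁₀(d/10 pc) = 28.32 − 5 log₁₀(2.11×10^4/10)
  = 28.32 − 5 × 3.324 = 28.32 − 16.62 = 11.70.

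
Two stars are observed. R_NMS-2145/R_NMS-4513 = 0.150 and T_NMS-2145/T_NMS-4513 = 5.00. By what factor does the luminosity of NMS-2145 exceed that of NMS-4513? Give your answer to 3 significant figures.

14.1

From the Stefan–Boltzmann law, L ∝ R²T⁴, so
L_NMS-2145/L_NMS-4513 = (R_NMS-2145/R_NMS-4513)² (T_NMS-2145/T_NMS-4513)⁴ = (0.150)² × (5.00)⁴ = 0.02250 × 625.0 = 14.06.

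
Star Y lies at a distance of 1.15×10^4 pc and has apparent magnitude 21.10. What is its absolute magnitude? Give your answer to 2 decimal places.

M = m − 5 log₁₀(d/10 pc) = 21.10 − 5 log₁₀(1.15×10^4/10)
  = 21.10 − 5 × 3.061 = 21.10 − 15.30 = 5.80.

5.80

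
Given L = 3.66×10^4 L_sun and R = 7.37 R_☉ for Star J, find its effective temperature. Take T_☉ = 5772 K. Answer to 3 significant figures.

2.94×10^4 K

T/T_☉ = (L/L_☉)^(1/4) / (R/R_☉)^(1/2)
T = 5772 × (3.66×10^4)^(1/4) / √(7.37) = 5772 × 13.83 / 2.715 = 2.941×10^4 K.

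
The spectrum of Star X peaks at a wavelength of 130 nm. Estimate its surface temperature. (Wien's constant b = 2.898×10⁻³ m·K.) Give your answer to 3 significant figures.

T = b/λ_max = 2.898×10⁻³ / (130×10⁻⁹) = 2.229×10^4 K.

2.23×10^4 K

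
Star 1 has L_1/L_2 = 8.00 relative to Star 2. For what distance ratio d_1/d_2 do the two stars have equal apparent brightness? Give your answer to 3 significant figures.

2.83

Equal flux requires L_1/d_1² = L_2/d_2², so d_1/d_2 = √(L_1/L_2)
= √(8.00) = 2.828.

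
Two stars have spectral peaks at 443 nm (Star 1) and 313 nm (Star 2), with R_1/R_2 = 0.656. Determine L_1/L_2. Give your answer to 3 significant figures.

Wien's law gives T ∝ 1/λ_max, so T_1/T_2 = λ_2/λ_1 = 313/443 = 0.7065.
Then L ∝ R²T⁴ gives L_1/L_2 = (0.656)² × (0.7065)⁴ = 0.4303 × 0.2492 = 0.1072.

0.107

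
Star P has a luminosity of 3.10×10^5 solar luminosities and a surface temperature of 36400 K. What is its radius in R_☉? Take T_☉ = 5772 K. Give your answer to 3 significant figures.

14.0 R_☉

R/R_☉ = √(L/L_☉) / (T/T_☉)² = √(3.10×10^5) / (6.306)²
       = 556.8 / 39.77 = 14.00.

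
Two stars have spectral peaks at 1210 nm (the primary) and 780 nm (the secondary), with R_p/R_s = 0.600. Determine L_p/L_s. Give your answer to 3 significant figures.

Wien's law gives T ∝ 1/λ_max, so T_p/T_s = λ_s/λ_p = 780/1210 = 0.6446.
Then L ∝ R²T⁴ gives L_p/L_s = (0.600)² × (0.6446)⁴ = 0.3600 × 0.1727 = 0.06216.

0.0622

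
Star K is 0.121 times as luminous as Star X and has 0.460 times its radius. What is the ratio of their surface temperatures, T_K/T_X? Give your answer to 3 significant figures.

0.870

L ∝ R²T⁴ gives T ∝ (L/R²)^(1/4), so
T_K/T_X = (0.121 / 0.460²)^(1/4) = (0.5718)^(1/4) = 0.8696.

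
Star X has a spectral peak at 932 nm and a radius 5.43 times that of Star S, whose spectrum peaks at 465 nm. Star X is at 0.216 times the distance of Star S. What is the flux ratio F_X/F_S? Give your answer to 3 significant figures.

Wien's law: T_X/T_S = λ_S/λ_X = 465/932 = 0.4989.
L_X/L_S = (R_X/R_S)²(T_X/T_S)⁴ = (5.43)²(0.4989)⁴ = 1.827.
F_X/F_S = (L_X/L_S)/(d_X/d_S)² = 1.827/(0.216)² = 39.16.

39.2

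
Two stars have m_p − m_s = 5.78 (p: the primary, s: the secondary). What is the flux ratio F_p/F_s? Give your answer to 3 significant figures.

F_p/F_s = 10^(−(m_p − m_s)/2.5) = 10^(-5.78/2.5) = 10^-2.312 = 0.004875.

0.00488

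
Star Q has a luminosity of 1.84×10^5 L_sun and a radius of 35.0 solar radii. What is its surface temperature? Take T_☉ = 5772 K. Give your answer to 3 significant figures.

2.02×10^4 K

T/T_☉ = (L/L_☉)^(1/4) / (R/R_☉)^(1/2)
T = 5772 × (1.84×10^5)^(1/4) / √(35.0) = 5772 × 20.71 / 5.916 = 2.021×10^4 K.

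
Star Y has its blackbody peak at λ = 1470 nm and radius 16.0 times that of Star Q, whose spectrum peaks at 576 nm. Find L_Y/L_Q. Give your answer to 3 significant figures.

6.03

Wien's law gives T ∝ 1/λ_max, so T_Y/T_Q = λ_Q/λ_Y = 576/1470 = 0.3918.
Then L ∝ R²T⁴ gives L_Y/L_Q = (16.0)² × (0.3918)⁴ = 256.0 × 0.02357 = 6.035.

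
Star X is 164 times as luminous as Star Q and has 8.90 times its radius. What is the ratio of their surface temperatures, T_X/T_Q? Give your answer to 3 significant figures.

L ∝ R²T⁴ gives T ∝ (L/R²)^(1/4), so
T_X/T_Q = (164 / 8.90²)^(1/4) = (2.070)^(1/4) = 1.200.

1.20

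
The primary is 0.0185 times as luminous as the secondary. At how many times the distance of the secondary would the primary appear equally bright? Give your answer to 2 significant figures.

0.14

Equal flux requires L_p/d_p² = L_s/d_s², so d_p/d_s = √(L_p/L_s)
= √(0.0185) = 0.1360.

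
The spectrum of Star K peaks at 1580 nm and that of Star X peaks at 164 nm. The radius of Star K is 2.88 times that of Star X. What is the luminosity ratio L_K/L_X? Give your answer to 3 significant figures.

Wien's law gives T ∝ 1/λ_max, so T_K/T_X = λ_X/λ_K = 164/1580 = 0.1038.
Then L ∝ R²T⁴ gives L_K/L_X = (2.88)² × (0.1038)⁴ = 8.294 × 1.161×10^-4 = 9.628×10^-4.

9.63×10^-4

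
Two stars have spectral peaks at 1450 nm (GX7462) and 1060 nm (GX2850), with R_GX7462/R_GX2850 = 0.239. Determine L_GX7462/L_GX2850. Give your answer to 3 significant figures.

0.0163

Wien's law gives T ∝ 1/λ_max, so T_GX7462/T_GX2850 = λ_GX2850/λ_GX7462 = 1060/1450 = 0.7310.
Then L ∝ R²T⁴ gives L_GX7462/L_GX2850 = (0.239)² × (0.7310)⁴ = 0.05712 × 0.2856 = 0.01631.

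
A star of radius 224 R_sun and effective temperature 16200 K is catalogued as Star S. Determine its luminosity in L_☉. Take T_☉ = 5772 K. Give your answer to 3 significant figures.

L/L_☉ = (R/R_☉)² (T/T_☉)⁴ = (224)² × (16200/5772)⁴
       = 5.018×10^4 × (2.807)⁴ = 5.018×10^4 × 62.05 = 3.114×10^6.

3.11×10^6 L_☉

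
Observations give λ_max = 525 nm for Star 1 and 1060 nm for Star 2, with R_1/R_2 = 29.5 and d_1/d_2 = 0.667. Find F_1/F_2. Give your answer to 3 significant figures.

3.25×10^4

Wien's law: T_1/T_2 = λ_2/λ_1 = 1060/525 = 2.019.
L_1/L_2 = (R_1/R_2)²(T_1/T_2)⁴ = (29.5)²(2.019)⁴ = 1.446×10^4.
F_1/F_2 = (L_1/L_2)/(d_1/d_2)² = 1.446×10^4/(0.667)² = 3.251×10^4.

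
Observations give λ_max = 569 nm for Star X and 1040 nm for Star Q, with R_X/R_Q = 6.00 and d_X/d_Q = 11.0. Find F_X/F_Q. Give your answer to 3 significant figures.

Wien's law: T_X/T_Q = λ_Q/λ_X = 1040/569 = 1.828.
L_X/L_Q = (R_X/R_Q)²(T_X/T_Q)⁴ = (6.00)²(1.828)⁴ = 401.8.
F_X/F_Q = (L_X/L_Q)/(d_X/d_Q)² = 401.8/(11.0)² = 3.320.

3.32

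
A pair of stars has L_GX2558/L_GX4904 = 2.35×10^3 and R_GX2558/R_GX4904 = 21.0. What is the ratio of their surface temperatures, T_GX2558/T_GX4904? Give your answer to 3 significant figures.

L ∝ R²T⁴ gives T ∝ (L/R²)^(1/4), so
T_GX2558/T_GX4904 = (2.35×10^3 / 21.0²)^(1/4) = (5.329)^(1/4) = 1.519.

1.52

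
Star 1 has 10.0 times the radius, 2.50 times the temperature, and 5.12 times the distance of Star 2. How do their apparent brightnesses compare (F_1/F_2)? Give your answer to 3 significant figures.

149

L_1/L_2 = (R_1/R_2)²(T_1/T_2)⁴ = (10.0)² × (2.50)⁴ = 3906.
F_1/F_2 = (L_1/L_2)/(d_1/d_2)² = 3906 / (5.12)² = 149.0.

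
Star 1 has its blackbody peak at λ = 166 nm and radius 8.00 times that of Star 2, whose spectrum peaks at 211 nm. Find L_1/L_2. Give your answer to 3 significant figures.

167

Wien's law gives T ∝ 1/λ_max, so T_1/T_2 = λ_2/λ_1 = 211/166 = 1.271.
Then L ∝ R²T⁴ gives L_1/L_2 = (8.00)² × (1.271)⁴ = 64.00 × 2.610 = 167.1.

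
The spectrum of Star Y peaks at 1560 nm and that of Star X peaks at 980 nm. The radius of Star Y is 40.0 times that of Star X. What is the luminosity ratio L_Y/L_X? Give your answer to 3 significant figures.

Wien's law gives T ∝ 1/λ_max, so T_Y/T_X = λ_X/λ_Y = 980/1560 = 0.6282.
Then L ∝ R²T⁴ gives L_Y/L_X = (40.0)² × (0.6282)⁴ = 1600 × 0.1557 = 249.2.

249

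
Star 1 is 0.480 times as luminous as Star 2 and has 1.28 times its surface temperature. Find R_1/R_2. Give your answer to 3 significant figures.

0.423

L ∝ R²T⁴ gives R ∝ √L / T², so
R_1/R_2 = √(0.480) / (1.28)² = 0.6928 / 1.638 = 0.4229.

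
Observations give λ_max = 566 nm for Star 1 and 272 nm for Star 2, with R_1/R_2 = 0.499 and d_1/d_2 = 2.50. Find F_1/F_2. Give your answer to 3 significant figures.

0.00212

Wien's law: T_1/T_2 = λ_2/λ_1 = 272/566 = 0.4806.
L_1/L_2 = (R_1/R_2)²(T_1/T_2)⁴ = (0.499)²(0.4806)⁴ = 0.01328.
F_1/F_2 = (L_1/L_2)/(d_1/d_2)² = 0.01328/(2.50)² = 0.002125.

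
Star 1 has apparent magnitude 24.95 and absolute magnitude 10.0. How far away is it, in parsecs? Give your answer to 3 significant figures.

m − M = 5 log₁₀(d/10 pc)
24.95 − (10.0) = 14.95 = 5 log₁₀(d/10)
d = 10 × 10^(14.95/5) = 10 × 10^2.990 = 9772 pc.

9.77×10^3 pc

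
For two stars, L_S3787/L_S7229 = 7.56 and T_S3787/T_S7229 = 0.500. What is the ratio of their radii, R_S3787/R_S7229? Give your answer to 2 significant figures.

L ∝ R²T⁴ gives R ∝ √L / T², so
R_S3787/R_S7229 = √(7.56) / (0.500)² = 2.750 / 0.2500 = 11.00.

11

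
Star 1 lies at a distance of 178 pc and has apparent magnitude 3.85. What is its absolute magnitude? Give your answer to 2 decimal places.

M = m − 5 log₁₀(d/10 pc) = 3.85 − 5 log₁₀(178/10)
  = 3.85 − 5 × 1.250 = 3.85 − 6.25 = -2.40.

-2.40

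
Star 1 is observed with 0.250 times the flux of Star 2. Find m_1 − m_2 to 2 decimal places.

m_1 − m_2 = −2.5 log₁₀(F_1/F_2) = −2.5 log₁₀(0.250) = −2.5 × (-0.602) = 1.505.

1.51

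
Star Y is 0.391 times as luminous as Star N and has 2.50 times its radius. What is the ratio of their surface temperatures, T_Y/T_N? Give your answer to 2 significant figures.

0.50

L ∝ R²T⁴ gives T ∝ (L/R²)^(1/4), so
T_Y/T_N = (0.391 / 2.50²)^(1/4) = (0.06256)^(1/4) = 0.5001.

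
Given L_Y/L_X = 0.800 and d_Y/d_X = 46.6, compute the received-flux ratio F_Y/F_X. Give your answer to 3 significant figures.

F = L/(4πd²), so F_Y/F_X = (L_Y/L_X) / (d_Y/d_X)²
= 0.800 / (46.6)² = 0.800 / 2172 = 3.684×10^-4.

3.68×10^-4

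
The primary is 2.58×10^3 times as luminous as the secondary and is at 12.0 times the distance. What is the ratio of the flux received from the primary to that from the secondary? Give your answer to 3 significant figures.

F = L/(4πd²), so F_p/F_s = (L_p/L_s) / (d_p/d_s)²
= 2.58×10^3 / (12.0)² = 2.58×10^3 / 144.0 = 17.92.

17.9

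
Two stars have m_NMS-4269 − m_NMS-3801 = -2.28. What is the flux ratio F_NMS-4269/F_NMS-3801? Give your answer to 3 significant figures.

8.17

F_NMS-4269/F_NMS-3801 = 10^(−(m_NMS-4269 − m_NMS-3801)/2.5) = 10^(2.28/2.5) = 10^0.912 = 8.166.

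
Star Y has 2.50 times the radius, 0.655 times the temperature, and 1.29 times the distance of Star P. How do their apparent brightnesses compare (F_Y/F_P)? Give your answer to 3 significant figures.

L_Y/L_P = (R_Y/R_P)²(T_Y/T_P)⁴ = (2.50)² × (0.655)⁴ = 1.150.
F_Y/F_P = (L_Y/L_P)/(d_Y/d_P)² = 1.150 / (1.29)² = 0.6913.

0.691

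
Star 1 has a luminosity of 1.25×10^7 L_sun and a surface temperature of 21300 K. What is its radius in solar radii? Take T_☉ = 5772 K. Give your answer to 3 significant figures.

R/R_☉ = √(L/L_☉) / (T/T_☉)² = √(1.25×10^7) / (3.690)²
       = 3536 / 13.62 = 259.6.

260 solar radii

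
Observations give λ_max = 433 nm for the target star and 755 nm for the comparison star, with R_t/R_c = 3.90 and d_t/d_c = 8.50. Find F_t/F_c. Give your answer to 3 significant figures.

1.95

Wien's law: T_t/T_c = λ_c/λ_t = 755/433 = 1.744.
L_t/L_c = (R_t/R_c)²(T_t/T_c)⁴ = (3.90)²(1.744)⁴ = 140.6.
F_t/F_c = (L_t/L_c)/(d_t/d_c)² = 140.6/(8.50)² = 1.946.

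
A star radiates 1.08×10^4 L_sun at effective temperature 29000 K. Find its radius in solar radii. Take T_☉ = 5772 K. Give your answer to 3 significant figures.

4.12 solar radii

R/R_☉ = √(L/L_☉) / (T/T_☉)² = √(1.08×10^4) / (5.024)²
       = 103.9 / 25.24 = 4.117.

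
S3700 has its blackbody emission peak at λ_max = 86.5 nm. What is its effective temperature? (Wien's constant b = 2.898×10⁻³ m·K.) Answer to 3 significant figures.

3.35×10^4 K

T = b/λ_max = 2.898×10⁻³ / (86.5×10⁻⁹) = 3.350×10^4 K.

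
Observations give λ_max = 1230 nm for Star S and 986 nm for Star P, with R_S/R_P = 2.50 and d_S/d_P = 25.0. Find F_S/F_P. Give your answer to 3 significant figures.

Wien's law: T_S/T_P = λ_P/λ_S = 986/1230 = 0.8016.
L_S/L_P = (R_S/R_P)²(T_S/T_P)⁴ = (2.50)²(0.8016)⁴ = 2.581.
F_S/F_P = (L_S/L_P)/(d_S/d_P)² = 2.581/(25.0)² = 0.004129.

0.00413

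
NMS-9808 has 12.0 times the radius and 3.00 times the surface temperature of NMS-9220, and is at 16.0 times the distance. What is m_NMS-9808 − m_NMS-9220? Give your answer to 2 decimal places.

-4.15

L_NMS-9808/L_NMS-9220 = (12.0)²(3.00)⁴ = 1.166×10^4.
F_NMS-9808/F_NMS-9220 = (L_NMS-9808/L_NMS-9220)/(d_NMS-9808/d_NMS-9220)² = 1.166×10^4/256.0 = 45.56.
m_NMS-9808 − m_NMS-9220 = −2.5 log₁₀(45.56) = -4.15.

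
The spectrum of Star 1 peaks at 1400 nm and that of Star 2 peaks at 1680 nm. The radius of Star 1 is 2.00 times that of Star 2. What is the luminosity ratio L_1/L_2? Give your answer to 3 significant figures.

8.29

Wien's law gives T ∝ 1/λ_max, so T_1/T_2 = λ_2/λ_1 = 1680/1400 = 1.200.
Then L ∝ R²T⁴ gives L_1/L_2 = (2.00)² × (1.200)⁴ = 4.000 × 2.074 = 8.294.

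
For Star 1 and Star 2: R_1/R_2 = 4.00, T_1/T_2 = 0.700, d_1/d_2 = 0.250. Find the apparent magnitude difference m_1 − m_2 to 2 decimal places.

-4.47

L_1/L_2 = (4.00)²(0.700)⁴ = 3.842.
F_1/F_2 = (L_1/L_2)/(d_1/d_2)² = 3.842/0.06250 = 61.47.
m_1 − m_2 = −2.5 log₁₀(61.47) = -4.47.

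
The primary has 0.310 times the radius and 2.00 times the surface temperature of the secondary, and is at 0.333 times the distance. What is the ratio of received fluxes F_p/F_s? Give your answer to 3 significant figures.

13.9

L_p/L_s = (R_p/R_s)²(T_p/T_s)⁴ = (0.310)² × (2.00)⁴ = 1.538.
F_p/F_s = (L_p/L_s)/(d_p/d_s)² = 1.538 / (0.333)² = 13.87.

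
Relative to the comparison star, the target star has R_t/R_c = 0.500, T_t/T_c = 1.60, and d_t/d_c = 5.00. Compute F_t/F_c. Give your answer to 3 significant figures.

L_t/L_c = (R_t/R_c)²(T_t/T_c)⁴ = (0.500)² × (1.60)⁴ = 1.638.
F_t/F_c = (L_t/L_c)/(d_t/d_c)² = 1.638 / (5.00)² = 0.06554.

0.0655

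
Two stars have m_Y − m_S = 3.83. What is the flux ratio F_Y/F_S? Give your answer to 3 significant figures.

0.0294

F_Y/F_S = 10^(−(m_Y − m_S)/2.5) = 10^(-3.83/2.5) = 10^-1.532 = 0.02938.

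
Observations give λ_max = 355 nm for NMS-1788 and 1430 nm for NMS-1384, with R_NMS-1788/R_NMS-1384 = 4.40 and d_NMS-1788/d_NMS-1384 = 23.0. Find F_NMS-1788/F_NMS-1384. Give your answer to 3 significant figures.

Wien's law: T_NMS-1788/T_NMS-1384 = λ_NMS-1384/λ_NMS-1788 = 1430/355 = 4.028.
L_NMS-1788/L_NMS-1384 = (R_NMS-1788/R_NMS-1384)²(T_NMS-1788/T_NMS-1384)⁴ = (4.40)²(4.028)⁴ = 5097.
F_NMS-1788/F_NMS-1384 = (L_NMS-1788/L_NMS-1384)/(d_NMS-1788/d_NMS-1384)² = 5097/(23.0)² = 9.636.

9.64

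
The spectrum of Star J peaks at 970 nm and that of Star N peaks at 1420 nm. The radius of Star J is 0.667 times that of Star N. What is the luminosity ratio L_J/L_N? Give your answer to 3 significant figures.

2.04

Wien's law gives T ∝ 1/λ_max, so T_J/T_N = λ_N/λ_J = 1420/970 = 1.464.
Then L ∝ R²T⁴ gives L_J/L_N = (0.667)² × (1.464)⁴ = 0.4449 × 4.593 = 2.043.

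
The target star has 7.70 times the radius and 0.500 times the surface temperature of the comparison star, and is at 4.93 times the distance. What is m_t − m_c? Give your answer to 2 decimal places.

L_t/L_c = (7.70)²(0.500)⁴ = 3.706.
F_t/F_c = (L_t/L_c)/(d_t/d_c)² = 3.706/24.30 = 0.1525.
m_t − m_c = −2.5 log₁₀(0.1525) = 2.04.

2.04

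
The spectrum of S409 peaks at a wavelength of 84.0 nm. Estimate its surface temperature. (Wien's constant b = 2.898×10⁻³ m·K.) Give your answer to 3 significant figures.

T = b/λ_max = 2.898×10⁻³ / (84.0×10⁻⁹) = 3.450×10^4 K.

3.45×10^4 K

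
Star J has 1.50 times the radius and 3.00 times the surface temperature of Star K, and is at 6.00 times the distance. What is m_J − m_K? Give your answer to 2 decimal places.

-1.76

L_J/L_K = (1.50)²(3.00)⁴ = 182.2.
F_J/F_K = (L_J/L_K)/(d_J/d_K)² = 182.2/36.00 = 5.062.
m_J − m_K = −2.5 log₁₀(5.062) = -1.76.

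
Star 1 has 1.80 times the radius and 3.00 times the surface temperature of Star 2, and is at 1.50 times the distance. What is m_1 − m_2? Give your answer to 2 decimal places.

-5.17

L_1/L_2 = (1.80)²(3.00)⁴ = 262.4.
F_1/F_2 = (L_1/L_2)/(d_1/d_2)² = 262.4/2.250 = 116.6.
m_1 − m_2 = −2.5 log₁₀(116.6) = -5.17.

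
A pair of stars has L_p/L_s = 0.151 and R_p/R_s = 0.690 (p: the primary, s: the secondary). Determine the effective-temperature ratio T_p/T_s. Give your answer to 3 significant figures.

L ∝ R²T⁴ gives T ∝ (L/R²)^(1/4), so
T_p/T_s = (0.151 / 0.690²)^(1/4) = (0.3172)^(1/4) = 0.7504.

0.750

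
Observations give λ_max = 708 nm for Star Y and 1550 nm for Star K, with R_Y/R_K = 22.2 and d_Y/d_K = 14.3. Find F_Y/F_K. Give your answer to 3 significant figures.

Wien's law: T_Y/T_K = λ_K/λ_Y = 1550/708 = 2.189.
L_Y/L_K = (R_Y/R_K)²(T_Y/T_K)⁴ = (22.2)²(2.189)⁴ = 1.132×10^4.
F_Y/F_K = (L_Y/L_K)/(d_Y/d_K)² = 1.132×10^4/(14.3)² = 55.36.

55.4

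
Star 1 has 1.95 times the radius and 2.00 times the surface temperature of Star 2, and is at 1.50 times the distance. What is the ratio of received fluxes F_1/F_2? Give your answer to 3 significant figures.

L_1/L_2 = (R_1/R_2)²(T_1/T_2)⁴ = (1.95)² × (2.00)⁴ = 60.84.
F_1/F_2 = (L_1/L_2)/(d_1/d_2)² = 60.84 / (1.50)² = 27.04.

27.0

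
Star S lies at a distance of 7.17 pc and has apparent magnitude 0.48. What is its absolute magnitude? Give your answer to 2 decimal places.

M = m − 5 log₁₀(d/10 pc) = 0.48 − 5 log₁₀(7.17/10)
  = 0.48 − 5 × -0.144 = 0.48 − -0.72 = 1.20.

1.20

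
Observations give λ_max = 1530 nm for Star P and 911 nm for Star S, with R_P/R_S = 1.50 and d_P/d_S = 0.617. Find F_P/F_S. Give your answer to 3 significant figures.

Wien's law: T_P/T_S = λ_S/λ_P = 911/1530 = 0.5954.
L_P/L_S = (R_P/R_S)²(T_P/T_S)⁴ = (1.50)²(0.5954)⁴ = 0.2828.
F_P/F_S = (L_P/L_S)/(d_P/d_S)² = 0.2828/(0.617)² = 0.7429.

0.743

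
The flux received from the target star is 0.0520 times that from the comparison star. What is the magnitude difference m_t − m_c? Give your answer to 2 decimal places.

m_t − m_c = −2.5 log₁₀(F_t/F_c) = −2.5 log₁₀(0.0520) = −2.5 × (-1.284) = 3.210.

3.21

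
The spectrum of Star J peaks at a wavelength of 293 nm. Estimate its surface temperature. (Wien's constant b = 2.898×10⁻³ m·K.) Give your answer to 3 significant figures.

9.89×10^3 K

T = b/λ_max = 2.898×10⁻³ / (293×10⁻⁹) = 9891 K.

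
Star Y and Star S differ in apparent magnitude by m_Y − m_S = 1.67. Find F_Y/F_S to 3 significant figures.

0.215

F_Y/F_S = 10^(−(m_Y − m_S)/2.5) = 10^(-1.67/2.5) = 10^-0.668 = 0.2148.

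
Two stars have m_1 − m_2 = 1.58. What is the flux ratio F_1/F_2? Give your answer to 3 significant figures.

0.233

F_1/F_2 = 10^(−(m_1 − m_2)/2.5) = 10^(-1.58/2.5) = 10^-0.632 = 0.2333.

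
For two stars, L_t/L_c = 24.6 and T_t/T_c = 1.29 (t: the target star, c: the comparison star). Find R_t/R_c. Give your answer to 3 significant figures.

L ∝ R²T⁴ gives R ∝ √L / T², so
R_t/R_c = √(24.6) / (1.29)² = 4.960 / 1.664 = 2.980.

2.98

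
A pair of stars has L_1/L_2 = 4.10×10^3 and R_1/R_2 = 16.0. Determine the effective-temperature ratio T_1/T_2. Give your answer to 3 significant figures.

L ∝ R²T⁴ gives T ∝ (L/R²)^(1/4), so
T_1/T_2 = (4.10×10^3 / 16.0²)^(1/4) = (16.02)^(1/4) = 2.000.

2.00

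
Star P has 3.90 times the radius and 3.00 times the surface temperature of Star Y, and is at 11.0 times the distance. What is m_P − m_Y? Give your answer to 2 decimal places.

-2.52

L_P/L_Y = (3.90)²(3.00)⁴ = 1232.
F_P/F_Y = (L_P/L_Y)/(d_P/d_Y)² = 1232/121.0 = 10.18.
m_P − m_Y = −2.5 log₁₀(10.18) = -2.52.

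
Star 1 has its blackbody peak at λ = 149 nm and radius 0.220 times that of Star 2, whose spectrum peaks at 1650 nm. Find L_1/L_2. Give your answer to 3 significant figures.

Wien's law gives T ∝ 1/λ_max, so T_1/T_2 = λ_2/λ_1 = 1650/149 = 11.07.
Then L ∝ R²T⁴ gives L_1/L_2 = (0.220)² × (11.07)⁴ = 0.04840 × 1.504×10^4 = 727.8.

728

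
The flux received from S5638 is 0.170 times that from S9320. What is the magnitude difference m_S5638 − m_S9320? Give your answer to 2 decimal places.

m_S5638 − m_S9320 = −2.5 log₁₀(F_S5638/F_S9320) = −2.5 log₁₀(0.170) = −2.5 × (-0.770) = 1.924.

1.92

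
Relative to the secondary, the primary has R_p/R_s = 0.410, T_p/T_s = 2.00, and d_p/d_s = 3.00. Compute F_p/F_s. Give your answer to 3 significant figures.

L_p/L_s = (R_p/R_s)²(T_p/T_s)⁴ = (0.410)² × (2.00)⁴ = 2.690.
F_p/F_s = (L_p/L_s)/(d_p/d_s)² = 2.690 / (3.00)² = 0.2988.

0.299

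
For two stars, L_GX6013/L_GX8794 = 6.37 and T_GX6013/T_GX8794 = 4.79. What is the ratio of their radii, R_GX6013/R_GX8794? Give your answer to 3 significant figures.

L ∝ R²T⁴ gives R ∝ √L / T², so
R_GX6013/R_GX8794 = √(6.37) / (4.79)² = 2.524 / 22.94 = 0.1100.

0.110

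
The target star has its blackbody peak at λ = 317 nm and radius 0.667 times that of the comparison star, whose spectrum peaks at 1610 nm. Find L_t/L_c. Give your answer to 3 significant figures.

Wien's law gives T ∝ 1/λ_max, so T_t/T_c = λ_c/λ_t = 1610/317 = 5.079.
Then L ∝ R²T⁴ gives L_t/L_c = (0.667)² × (5.079)⁴ = 0.4449 × 665.4 = 296.0.

296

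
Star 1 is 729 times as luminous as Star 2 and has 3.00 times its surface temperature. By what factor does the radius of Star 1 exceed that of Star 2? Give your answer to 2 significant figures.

3.0

L ∝ R²T⁴ gives R ∝ √L / T², so
R_1/R_2 = √(729) / (3.00)² = 27.00 / 9.000 = 3.000.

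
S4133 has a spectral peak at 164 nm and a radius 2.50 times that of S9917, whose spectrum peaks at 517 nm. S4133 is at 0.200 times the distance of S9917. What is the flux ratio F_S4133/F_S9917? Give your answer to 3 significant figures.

1.54×10^4

Wien's law: T_S4133/T_S9917 = λ_S9917/λ_S4133 = 517/164 = 3.152.
L_S4133/L_S9917 = (R_S4133/R_S9917)²(T_S4133/T_S9917)⁴ = (2.50)²(3.152)⁴ = 617.3.
F_S4133/F_S9917 = (L_S4133/L_S9917)/(d_S4133/d_S9917)² = 617.3/(0.200)² = 1.543×10^4.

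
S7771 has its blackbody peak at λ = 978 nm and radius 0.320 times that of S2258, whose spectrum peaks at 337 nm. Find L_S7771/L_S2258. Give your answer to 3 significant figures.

0.00144

Wien's law gives T ∝ 1/λ_max, so T_S7771/T_S2258 = λ_S2258/λ_S7771 = 337/978 = 0.3446.
Then L ∝ R²T⁴ gives L_S7771/L_S2258 = (0.320)² × (0.3446)⁴ = 0.1024 × 0.01410 = 0.001444.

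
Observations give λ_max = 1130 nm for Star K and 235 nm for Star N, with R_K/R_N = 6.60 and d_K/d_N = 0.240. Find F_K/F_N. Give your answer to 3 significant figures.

1.41

Wien's law: T_K/T_N = λ_N/λ_K = 235/1130 = 0.2080.
L_K/L_N = (R_K/R_N)²(T_K/T_N)⁴ = (6.60)²(0.2080)⁴ = 0.08148.
F_K/F_N = (L_K/L_N)/(d_K/d_N)² = 0.08148/(0.240)² = 1.415.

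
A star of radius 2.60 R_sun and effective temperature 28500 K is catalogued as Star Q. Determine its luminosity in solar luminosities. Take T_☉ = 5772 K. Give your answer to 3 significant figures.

L/L_☉ = (R/R_☉)² (T/T_☉)⁴ = (2.60)² × (28500/5772)⁴
       = 6.760 × (4.938)⁴ = 6.760 × 594.4 = 4018.

4.02×10^3 solar luminosities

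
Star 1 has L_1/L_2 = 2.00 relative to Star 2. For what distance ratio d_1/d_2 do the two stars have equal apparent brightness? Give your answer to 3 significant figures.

1.41

Equal flux requires L_1/d_1² = L_2/d_2², so d_1/d_2 = √(L_1/L_2)
= √(2.00) = 1.414.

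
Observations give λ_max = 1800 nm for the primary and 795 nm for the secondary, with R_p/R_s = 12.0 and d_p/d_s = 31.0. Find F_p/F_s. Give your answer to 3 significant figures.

Wien's law: T_p/T_s = λ_s/λ_p = 795/1800 = 0.4417.
L_p/L_s = (R_p/R_s)²(T_p/T_s)⁴ = (12.0)²(0.4417)⁴ = 5.480.
F_p/F_s = (L_p/L_s)/(d_p/d_s)² = 5.480/(31.0)² = 0.005702.

0.00570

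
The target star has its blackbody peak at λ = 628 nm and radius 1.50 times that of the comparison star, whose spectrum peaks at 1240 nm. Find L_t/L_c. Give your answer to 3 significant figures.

Wien's law gives T ∝ 1/λ_max, so T_t/T_c = λ_c/λ_t = 1240/628 = 1.975.
Then L ∝ R²T⁴ gives L_t/L_c = (1.50)² × (1.975)⁴ = 2.250 × 15.20 = 34.20.

34.2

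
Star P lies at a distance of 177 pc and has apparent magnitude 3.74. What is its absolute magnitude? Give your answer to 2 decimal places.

-2.50

M = m − 5 log₁₀(d/10 pc) = 3.74 − 5 log₁₀(177/10)
  = 3.74 − 5 × 1.248 = 3.74 − 6.24 = -2.50.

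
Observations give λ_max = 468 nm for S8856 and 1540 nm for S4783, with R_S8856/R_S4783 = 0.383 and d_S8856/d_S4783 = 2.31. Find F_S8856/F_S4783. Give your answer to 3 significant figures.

Wien's law: T_S8856/T_S4783 = λ_S4783/λ_S8856 = 1540/468 = 3.291.
L_S8856/L_S4783 = (R_S8856/R_S4783)²(T_S8856/T_S4783)⁴ = (0.383)²(3.291)⁴ = 17.20.
F_S8856/F_S4783 = (L_S8856/L_S4783)/(d_S8856/d_S4783)² = 17.20/(2.31)² = 3.223.

3.22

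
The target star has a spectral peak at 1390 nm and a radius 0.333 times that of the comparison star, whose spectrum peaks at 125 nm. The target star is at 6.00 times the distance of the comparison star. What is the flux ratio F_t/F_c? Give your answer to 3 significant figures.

Wien's law: T_t/T_c = λ_c/λ_t = 125/1390 = 0.08993.
L_t/L_c = (R_t/R_c)²(T_t/T_c)⁴ = (0.333)²(0.08993)⁴ = 7.252×10^-6.
F_t/F_c = (L_t/L_c)/(d_t/d_c)² = 7.252×10^-6/(6.00)² = 2.014×10^-7.

2.01×10^-7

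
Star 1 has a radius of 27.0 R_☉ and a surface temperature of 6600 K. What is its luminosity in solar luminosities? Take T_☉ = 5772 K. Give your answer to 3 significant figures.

1.25×10^3 solar luminosities

L/L_☉ = (R/R_☉)² (T/T_☉)⁴ = (27.0)² × (6600/5772)⁴
       = 729.0 × (1.143)⁴ = 729.0 × 1.710 = 1246.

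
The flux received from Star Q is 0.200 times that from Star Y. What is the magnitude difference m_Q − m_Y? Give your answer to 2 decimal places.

1.75

m_Q − m_Y = −2.5 log₁₀(F_Q/F_Y) = −2.5 log₁₀(0.200) = −2.5 × (-0.699) = 1.747.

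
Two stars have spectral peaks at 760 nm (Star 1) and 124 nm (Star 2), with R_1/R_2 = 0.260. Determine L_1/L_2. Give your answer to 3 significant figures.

4.79×10^-5

Wien's law gives T ∝ 1/λ_max, so T_1/T_2 = λ_2/λ_1 = 124/760 = 0.1632.
Then L ∝ R²T⁴ gives L_1/L_2 = (0.260)² × (0.1632)⁴ = 0.06760 × 7.087×10^-4 = 4.790×10^-5.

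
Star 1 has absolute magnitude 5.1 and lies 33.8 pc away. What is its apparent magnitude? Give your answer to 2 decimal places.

m = M + 5 log₁₀(d/10 pc) = 5.1 + 5 log₁₀(33.8/10)
  = 5.1 + 5 × 0.529 = 5.1 + 2.64 = 7.74.

7.74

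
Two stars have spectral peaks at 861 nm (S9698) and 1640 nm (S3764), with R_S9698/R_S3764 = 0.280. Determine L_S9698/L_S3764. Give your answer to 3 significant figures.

Wien's law gives T ∝ 1/λ_max, so T_S9698/T_S3764 = λ_S3764/λ_S9698 = 1640/861 = 1.905.
Then L ∝ R²T⁴ gives L_S9698/L_S3764 = (0.280)² × (1.905)⁴ = 0.07840 × 13.16 = 1.032.

1.03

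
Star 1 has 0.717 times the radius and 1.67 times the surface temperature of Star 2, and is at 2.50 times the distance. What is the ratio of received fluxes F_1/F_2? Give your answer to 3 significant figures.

L_1/L_2 = (R_1/R_2)²(T_1/T_2)⁴ = (0.717)² × (1.67)⁴ = 3.999.
F_1/F_2 = (L_1/L_2)/(d_1/d_2)² = 3.999 / (2.50)² = 0.6398.

0.640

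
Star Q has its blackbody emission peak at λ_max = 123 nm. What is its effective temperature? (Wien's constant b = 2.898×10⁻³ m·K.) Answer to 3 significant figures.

T = b/λ_max = 2.898×10⁻³ / (123×10⁻⁹) = 2.356×10^4 K.

2.36×10^4 K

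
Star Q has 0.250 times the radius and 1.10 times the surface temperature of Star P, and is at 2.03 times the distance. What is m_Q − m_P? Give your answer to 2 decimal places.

L_Q/L_P = (0.250)²(1.10)⁴ = 0.09151.
F_Q/F_P = (L_Q/L_P)/(d_Q/d_P)² = 0.09151/4.121 = 0.02221.
m_Q − m_P = −2.5 log₁₀(0.02221) = 4.13.

4.13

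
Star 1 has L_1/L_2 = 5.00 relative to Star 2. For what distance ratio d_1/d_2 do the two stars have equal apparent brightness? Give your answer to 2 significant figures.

2.2

Equal flux requires L_1/d_1² = L_2/d_2², so d_1/d_2 = √(L_1/L_2)
= √(5.00) = 2.236.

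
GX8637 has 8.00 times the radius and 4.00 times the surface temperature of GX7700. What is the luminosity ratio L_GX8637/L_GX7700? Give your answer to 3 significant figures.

From the Stefan–Boltzmann law, L ∝ R²T⁴, so
L_GX8637/L_GX7700 = (R_GX8637/R_GX7700)² (T_GX8637/T_GX7700)⁴ = (8.00)² × (4.00)⁴ = 64.00 × 256.0 = 1.638×10^4.

1.64×10^4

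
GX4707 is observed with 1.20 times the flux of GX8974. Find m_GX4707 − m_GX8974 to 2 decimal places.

m_GX4707 − m_GX8974 = −2.5 log₁₀(F_GX4707/F_GX8974) = −2.5 log₁₀(1.20) = −2.5 × (0.079) = -0.198.

-0.20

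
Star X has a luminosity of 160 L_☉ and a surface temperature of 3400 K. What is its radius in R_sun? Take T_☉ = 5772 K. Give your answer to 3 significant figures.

R/R_☉ = √(L/L_☉) / (T/T_☉)² = √(160) / (0.5891)²
       = 12.65 / 0.3470 = 36.45.

36.5 R_sun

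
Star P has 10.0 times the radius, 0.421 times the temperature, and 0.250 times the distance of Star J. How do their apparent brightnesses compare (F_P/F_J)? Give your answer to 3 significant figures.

L_P/L_J = (R_P/R_J)²(T_P/T_J)⁴ = (10.0)² × (0.421)⁴ = 3.141.
F_P/F_J = (L_P/L_J)/(d_P/d_J)² = 3.141 / (0.250)² = 50.26.

50.3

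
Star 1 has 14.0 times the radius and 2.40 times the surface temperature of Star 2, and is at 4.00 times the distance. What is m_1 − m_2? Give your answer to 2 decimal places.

-6.52

L_1/L_2 = (14.0)²(2.40)⁴ = 6503.
F_1/F_2 = (L_1/L_2)/(d_1/d_2)² = 6503/16.00 = 406.4.
m_1 − m_2 = −2.5 log₁₀(406.4) = -6.52.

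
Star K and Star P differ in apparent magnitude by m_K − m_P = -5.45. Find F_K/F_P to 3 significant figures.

151

F_K/F_P = 10^(−(m_K − m_P)/2.5) = 10^(5.45/2.5) = 10^2.180 = 151.4.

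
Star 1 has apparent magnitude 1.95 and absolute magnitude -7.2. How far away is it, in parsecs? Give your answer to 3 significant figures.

676 pc

m − M = 5 log₁₀(d/10 pc)
1.95 − (-7.2) = 9.15 = 5 log₁₀(d/10)
d = 10 × 10^(9.15/5) = 10 × 10^1.830 = 676.1 pc.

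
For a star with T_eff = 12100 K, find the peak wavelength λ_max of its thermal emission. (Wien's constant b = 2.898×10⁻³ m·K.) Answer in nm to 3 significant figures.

240 nm

λ_max = b/T = 2.898×10⁻³ / 12100 = 2.40×10^-7 m = 239.5 nm.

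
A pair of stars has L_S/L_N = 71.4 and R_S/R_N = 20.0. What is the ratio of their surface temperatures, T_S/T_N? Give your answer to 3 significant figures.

L ∝ R²T⁴ gives T ∝ (L/R²)^(1/4), so
T_S/T_N = (71.4 / 20.0²)^(1/4) = (0.1785)^(1/4) = 0.6500.

0.650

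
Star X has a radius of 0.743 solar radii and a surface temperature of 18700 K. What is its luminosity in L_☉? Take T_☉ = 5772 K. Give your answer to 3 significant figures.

L/L_☉ = (R/R_☉)² (T/T_☉)⁴ = (0.743)² × (18700/5772)⁴
       = 0.5520 × (3.240)⁴ = 0.5520 × 110.2 = 60.82.

60.8 L_☉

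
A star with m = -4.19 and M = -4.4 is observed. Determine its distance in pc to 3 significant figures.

m − M = 5 log₁₀(d/10 pc)
-4.19 − (-4.4) = 0.21 = 5 log₁₀(d/10)
d = 10 × 10^(0.21/5) = 10 × 10^0.042 = 11.02 pc.

11.0 pc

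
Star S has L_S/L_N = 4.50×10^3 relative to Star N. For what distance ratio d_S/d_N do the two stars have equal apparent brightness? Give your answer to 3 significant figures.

Equal flux requires L_S/d_S² = L_N/d_N², so d_S/d_N = √(L_S/L_N)
= √(4.50×10^3) = 67.08.

67.1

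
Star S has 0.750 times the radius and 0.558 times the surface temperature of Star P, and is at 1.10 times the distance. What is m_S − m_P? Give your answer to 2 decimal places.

L_S/L_P = (0.750)²(0.558)⁴ = 0.05453.
F_S/F_P = (L_S/L_P)/(d_S/d_P)² = 0.05453/1.210 = 0.04507.
m_S − m_P = −2.5 log₁₀(0.04507) = 3.37.

3.37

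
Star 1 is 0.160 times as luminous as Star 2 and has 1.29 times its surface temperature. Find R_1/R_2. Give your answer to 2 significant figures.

0.24

L ∝ R²T⁴ gives R ∝ √L / T², so
R_1/R_2 = √(0.160) / (1.29)² = 0.4000 / 1.664 = 0.2404.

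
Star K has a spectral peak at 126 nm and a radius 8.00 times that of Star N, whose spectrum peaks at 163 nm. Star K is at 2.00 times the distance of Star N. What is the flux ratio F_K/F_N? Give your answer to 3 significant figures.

Wien's law: T_K/T_N = λ_N/λ_K = 163/126 = 1.294.
L_K/L_N = (R_K/R_N)²(T_K/T_N)⁴ = (8.00)²(1.294)⁴ = 179.2.
F_K/F_N = (L_K/L_N)/(d_K/d_N)² = 179.2/(2.00)² = 44.81.

44.8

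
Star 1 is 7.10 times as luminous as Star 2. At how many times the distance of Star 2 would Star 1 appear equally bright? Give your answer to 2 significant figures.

Equal flux requires L_1/d_1² = L_2/d_2², so d_1/d_2 = √(L_1/L_2)
= √(7.10) = 2.665.

2.7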